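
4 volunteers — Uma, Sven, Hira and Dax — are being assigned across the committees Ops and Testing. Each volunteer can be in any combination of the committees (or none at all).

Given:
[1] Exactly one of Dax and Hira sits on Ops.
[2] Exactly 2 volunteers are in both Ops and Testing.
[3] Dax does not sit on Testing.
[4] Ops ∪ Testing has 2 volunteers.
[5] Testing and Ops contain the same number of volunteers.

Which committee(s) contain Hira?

Hira: Ops, Testing

From (3): Dax ∉ Testing.
Suppose Hira ∉ Ops: no assignment then satisfies all the clues, so Hira ∈ Ops.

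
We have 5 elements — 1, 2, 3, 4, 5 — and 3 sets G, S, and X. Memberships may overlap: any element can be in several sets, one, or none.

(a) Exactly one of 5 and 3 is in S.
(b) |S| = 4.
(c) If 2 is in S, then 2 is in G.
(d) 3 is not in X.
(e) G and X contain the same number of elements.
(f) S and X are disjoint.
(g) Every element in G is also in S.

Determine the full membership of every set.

G = {2}; S = {1, 2, 3, 4}; X = {5}

From (d): 3 ∉ X.
Suppose 1 ∈ G: no assignment then satisfies all the clues, so 1 ∉ G.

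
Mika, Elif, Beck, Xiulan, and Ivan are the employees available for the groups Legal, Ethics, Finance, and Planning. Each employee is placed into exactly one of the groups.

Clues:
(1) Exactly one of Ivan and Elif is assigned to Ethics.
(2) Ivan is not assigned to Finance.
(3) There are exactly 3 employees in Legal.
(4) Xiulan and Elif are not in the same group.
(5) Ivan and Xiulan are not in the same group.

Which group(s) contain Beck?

Beck: Legal

From (2): Ivan ∉ Finance.
Suppose Beck ∉ Legal: no assignment then satisfies all the clues, so Beck ∈ Legal.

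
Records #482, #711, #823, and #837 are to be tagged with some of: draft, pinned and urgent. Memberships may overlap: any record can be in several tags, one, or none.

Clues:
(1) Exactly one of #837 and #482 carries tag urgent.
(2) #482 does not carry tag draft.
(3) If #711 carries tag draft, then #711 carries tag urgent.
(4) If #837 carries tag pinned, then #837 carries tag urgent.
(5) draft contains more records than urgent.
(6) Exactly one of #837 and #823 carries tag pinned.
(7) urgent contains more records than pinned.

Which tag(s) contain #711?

#711: draft, urgent

From (2): #482 ∉ draft.
Suppose #711 ∉ draft: no assignment then satisfies all the clues, so #711 ∈ draft.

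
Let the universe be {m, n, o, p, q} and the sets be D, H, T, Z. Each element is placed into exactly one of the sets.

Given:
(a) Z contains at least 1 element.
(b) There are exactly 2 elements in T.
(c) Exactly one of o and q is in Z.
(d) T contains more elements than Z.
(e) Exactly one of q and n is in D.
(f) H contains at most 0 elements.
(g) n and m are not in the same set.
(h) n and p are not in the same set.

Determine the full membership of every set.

D = {n, o}; H = {}; T = {m, p}; Z = {q}

(f): H already has 0, so the rest are out.
Suppose m ∈ D: no assignment then satisfies all the clues, so m ∉ D.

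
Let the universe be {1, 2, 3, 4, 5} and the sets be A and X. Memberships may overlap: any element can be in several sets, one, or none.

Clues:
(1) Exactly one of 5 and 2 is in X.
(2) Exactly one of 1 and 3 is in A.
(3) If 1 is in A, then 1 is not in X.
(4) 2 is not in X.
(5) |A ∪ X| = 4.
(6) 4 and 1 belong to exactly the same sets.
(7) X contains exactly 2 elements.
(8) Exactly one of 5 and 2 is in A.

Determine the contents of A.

A = {1, 4, 5}

From (4): 2 ∉ X.
(1) (exactly one): 5 ∈ X.
Suppose 1 ∉ A: no assignment then satisfies all the clues, so 1 ∈ A.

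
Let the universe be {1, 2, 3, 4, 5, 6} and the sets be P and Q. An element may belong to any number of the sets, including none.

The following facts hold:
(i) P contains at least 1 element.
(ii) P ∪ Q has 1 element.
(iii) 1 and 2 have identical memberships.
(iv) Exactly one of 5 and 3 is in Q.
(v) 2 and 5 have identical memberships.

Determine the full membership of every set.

P = {3}; Q = {3}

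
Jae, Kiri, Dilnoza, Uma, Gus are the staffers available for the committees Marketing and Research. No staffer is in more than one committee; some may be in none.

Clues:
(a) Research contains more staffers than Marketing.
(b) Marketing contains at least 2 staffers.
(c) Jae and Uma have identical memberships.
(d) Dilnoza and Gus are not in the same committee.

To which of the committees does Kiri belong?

Kiri: Marketing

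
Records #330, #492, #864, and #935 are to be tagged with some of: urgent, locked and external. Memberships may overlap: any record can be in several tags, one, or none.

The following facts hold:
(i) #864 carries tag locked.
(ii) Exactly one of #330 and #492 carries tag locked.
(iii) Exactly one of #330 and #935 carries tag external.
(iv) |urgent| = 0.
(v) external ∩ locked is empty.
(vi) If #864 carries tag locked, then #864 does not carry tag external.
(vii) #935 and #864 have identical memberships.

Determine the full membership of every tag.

urgent = {}; locked = {#492, #864, #935}; external = {#330}

From (i): #864 ∈ locked.
(iv): urgent already has 0, so the rest are out.
(v) (disjoint): #864 ∉ external.
(vii): #935 matches #864: #935 ∈ locked.
(vii): #935 matches #864: #935 ∉ external.
(iii) (exactly one): #330 ∈ external.
(v) (disjoint): #330 ∉ locked.
(ii) (exactly one): #492 ∈ locked.
(v) (disjoint): #492 ∉ external.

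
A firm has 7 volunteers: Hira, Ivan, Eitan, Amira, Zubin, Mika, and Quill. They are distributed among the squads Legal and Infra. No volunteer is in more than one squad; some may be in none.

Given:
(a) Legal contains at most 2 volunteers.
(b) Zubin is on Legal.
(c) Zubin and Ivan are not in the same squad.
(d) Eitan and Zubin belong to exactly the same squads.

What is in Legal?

From (b): Zubin ∈ Legal.
(c): Ivan ∉ Legal.
(d): Eitan matches Zubin: Eitan ∈ Legal.
(a): Legal already has 2, so the rest are out.

Legal = {Eitan, Zubin}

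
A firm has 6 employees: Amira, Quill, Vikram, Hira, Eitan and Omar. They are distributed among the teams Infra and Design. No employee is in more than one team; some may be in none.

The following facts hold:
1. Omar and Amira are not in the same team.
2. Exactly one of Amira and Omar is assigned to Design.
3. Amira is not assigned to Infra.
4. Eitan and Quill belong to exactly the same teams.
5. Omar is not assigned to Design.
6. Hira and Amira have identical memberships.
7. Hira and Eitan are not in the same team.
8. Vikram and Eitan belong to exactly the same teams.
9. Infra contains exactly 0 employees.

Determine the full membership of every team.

Infra = {}; Design = {Amira, Hira}

From (3): Amira ∉ Infra.
From (5): Omar ∉ Design.
(2) (exactly one): Amira ∈ Design.
(6): Hira matches Amira: Hira ∉ Infra.
(6): Hira matches Amira: Hira ∈ Design.
(7): Eitan ∉ Design.
(8): Vikram matches Eitan: Vikram ∉ Design.
(9): Infra already has 0, so the rest are out.
(4): Quill matches Eitan: Quill ∉ Design.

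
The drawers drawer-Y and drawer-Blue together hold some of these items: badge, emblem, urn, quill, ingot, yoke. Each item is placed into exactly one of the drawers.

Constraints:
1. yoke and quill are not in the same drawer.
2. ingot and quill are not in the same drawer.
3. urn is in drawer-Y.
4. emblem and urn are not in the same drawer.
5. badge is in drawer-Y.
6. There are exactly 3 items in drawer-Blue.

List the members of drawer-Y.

drawer-Y = {badge, quill, urn}

From (3): urn ∈ drawer-Y.
From (5): badge ∈ drawer-Y.
(4): emblem ∉ drawer-Y.
Only one drawer left: emblem ∈ drawer-Blue.
Suppose quill ∉ drawer-Y: no assignment then satisfies all the clues, so quill ∈ drawer-Y.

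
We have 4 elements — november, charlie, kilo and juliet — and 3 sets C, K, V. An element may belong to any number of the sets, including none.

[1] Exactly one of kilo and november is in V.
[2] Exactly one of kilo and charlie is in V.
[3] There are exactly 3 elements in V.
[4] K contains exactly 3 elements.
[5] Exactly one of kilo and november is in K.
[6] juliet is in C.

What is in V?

V = {charlie, juliet, november}

From (6): juliet ∈ C.
Suppose november ∉ V: no assignment then satisfies all the clues, so november ∈ V.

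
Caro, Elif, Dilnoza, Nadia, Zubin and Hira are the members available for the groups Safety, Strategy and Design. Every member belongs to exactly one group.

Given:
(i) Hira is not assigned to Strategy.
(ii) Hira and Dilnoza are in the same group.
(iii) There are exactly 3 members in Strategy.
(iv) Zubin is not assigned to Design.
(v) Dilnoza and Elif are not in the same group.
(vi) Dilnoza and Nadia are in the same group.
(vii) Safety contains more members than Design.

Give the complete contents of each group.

Safety = {Dilnoza, Hira, Nadia}; Strategy = {Caro, Elif, Zubin}; Design = {}

From (i): Hira ∉ Strategy.
From (iv): Zubin ∉ Design.
(ii): Dilnoza matches Hira: Dilnoza ∉ Strategy.
(vi): Nadia matches Dilnoza: Nadia ∉ Strategy.
(iii): only 3 candidates remain for Strategy, so all are in.
Suppose Dilnoza ∉ Safety: no assignment then satisfies all the clues, so Dilnoza ∈ Safety.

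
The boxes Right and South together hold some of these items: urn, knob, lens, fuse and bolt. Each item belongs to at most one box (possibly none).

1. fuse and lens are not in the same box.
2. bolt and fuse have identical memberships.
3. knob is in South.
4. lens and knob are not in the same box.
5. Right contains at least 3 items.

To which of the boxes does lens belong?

From (3): knob ∈ South.
(4): lens ∉ South.
Suppose lens ∈ Right: no assignment then satisfies all the clues, so lens ∉ Right.

lens: none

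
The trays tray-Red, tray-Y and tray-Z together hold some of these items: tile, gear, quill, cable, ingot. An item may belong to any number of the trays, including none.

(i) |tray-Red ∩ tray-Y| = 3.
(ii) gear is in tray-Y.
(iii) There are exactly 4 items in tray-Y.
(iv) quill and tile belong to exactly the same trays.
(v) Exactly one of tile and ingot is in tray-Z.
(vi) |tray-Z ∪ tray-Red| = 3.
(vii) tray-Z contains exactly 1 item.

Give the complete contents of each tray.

tray-Red = {ingot, quill, tile}; tray-Y = {gear, ingot, quill, tile}; tray-Z = {ingot}

From (ii): gear ∈ tray-Y.
Suppose tile ∉ tray-Red: no assignment then satisfies all the clues, so tile ∈ tray-Red.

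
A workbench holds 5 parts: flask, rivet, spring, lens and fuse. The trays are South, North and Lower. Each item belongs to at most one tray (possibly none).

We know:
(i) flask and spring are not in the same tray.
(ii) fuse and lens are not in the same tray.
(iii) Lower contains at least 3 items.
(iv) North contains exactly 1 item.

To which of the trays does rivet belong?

rivet: Lower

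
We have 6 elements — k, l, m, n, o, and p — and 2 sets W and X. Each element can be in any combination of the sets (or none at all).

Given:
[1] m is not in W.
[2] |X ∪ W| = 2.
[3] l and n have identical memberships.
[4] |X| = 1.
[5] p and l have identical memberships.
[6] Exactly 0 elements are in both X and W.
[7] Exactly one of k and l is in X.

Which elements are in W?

W = {o}

From (1): m ∉ W.
Suppose k ∈ W: no assignment then satisfies all the clues, so k ∉ W.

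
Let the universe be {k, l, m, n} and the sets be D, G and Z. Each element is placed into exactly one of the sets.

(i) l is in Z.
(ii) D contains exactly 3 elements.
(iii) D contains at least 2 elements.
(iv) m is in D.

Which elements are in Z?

Z = {l}

From (i): l ∈ Z.
From (iv): m ∈ D.
(ii): only 3 candidates remain for D, so all are in.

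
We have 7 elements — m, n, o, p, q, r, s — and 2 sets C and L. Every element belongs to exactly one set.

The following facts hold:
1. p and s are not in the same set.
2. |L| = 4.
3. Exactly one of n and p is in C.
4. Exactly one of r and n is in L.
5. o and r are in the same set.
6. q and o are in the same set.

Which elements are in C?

C = {m, n, s}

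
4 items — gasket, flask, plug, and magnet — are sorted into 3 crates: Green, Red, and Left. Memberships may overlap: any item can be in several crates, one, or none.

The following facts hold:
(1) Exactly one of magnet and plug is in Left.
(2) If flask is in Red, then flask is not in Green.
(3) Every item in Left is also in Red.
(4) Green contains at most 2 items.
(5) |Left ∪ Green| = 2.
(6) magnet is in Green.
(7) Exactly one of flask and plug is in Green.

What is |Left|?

1

From (6): magnet ∈ Green.
Suppose gasket ∈ Green: no assignment then satisfies all the clues, so gasket ∉ Green.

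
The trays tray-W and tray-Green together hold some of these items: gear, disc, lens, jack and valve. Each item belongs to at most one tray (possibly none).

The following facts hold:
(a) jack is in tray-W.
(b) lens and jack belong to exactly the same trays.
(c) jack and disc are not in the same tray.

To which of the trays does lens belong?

lens: tray-W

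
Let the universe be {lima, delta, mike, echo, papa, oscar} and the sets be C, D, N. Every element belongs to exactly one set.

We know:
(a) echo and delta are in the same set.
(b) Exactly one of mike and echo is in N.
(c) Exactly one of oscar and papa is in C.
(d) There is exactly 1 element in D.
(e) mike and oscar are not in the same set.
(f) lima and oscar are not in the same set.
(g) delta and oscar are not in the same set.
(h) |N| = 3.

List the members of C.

C = {mike, papa}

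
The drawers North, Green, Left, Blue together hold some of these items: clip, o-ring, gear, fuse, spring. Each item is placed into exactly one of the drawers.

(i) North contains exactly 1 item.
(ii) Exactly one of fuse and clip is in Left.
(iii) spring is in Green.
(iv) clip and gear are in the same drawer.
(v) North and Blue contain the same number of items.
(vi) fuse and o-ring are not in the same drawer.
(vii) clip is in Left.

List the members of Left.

Left = {clip, gear}

From (iii): spring ∈ Green.
From (vii): clip ∈ Left.
(ii) (exactly one): fuse ∉ Left.
(iv): gear matches clip: gear ∉ North.
(iv): gear matches clip: gear ∉ Green.
(iv): gear matches clip: gear ∈ Left.
Suppose o-ring ∈ Left: no assignment then satisfies all the clues, so o-ring ∉ Left.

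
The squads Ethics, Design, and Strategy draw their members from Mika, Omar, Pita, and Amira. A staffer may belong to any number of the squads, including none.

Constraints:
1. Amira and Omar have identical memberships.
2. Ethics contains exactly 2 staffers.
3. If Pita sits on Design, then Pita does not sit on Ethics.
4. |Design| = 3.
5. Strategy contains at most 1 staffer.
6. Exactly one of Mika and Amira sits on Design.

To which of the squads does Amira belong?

Amira: Design, Ethics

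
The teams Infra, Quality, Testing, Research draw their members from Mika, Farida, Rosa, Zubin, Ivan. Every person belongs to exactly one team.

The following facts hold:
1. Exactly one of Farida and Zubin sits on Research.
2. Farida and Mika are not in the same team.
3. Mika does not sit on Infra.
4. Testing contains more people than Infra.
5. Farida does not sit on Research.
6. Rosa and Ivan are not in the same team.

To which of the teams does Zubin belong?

Zubin: Research

From (3): Mika ∉ Infra.
From (5): Farida ∉ Research.
(1) (exactly one): Zubin ∈ Research.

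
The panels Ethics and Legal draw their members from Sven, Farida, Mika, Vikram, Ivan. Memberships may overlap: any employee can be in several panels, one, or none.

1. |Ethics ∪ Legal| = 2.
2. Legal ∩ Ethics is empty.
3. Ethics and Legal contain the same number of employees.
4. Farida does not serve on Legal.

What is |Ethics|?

1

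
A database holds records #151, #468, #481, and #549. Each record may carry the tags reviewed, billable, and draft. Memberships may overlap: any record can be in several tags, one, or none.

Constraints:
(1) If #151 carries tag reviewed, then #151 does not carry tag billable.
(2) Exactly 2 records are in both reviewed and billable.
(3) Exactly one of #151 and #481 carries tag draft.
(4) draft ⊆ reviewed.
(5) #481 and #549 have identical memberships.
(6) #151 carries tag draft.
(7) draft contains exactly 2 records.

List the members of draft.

From (6): #151 ∈ draft.
(3) (exactly one): #481 ∉ draft.
(4) with #151 ∈ draft: #151 ∈ reviewed.
(5): #549 matches #481: #549 ∉ draft.
(7): only 2 candidates remain for draft, so all are in.
(1): #151 ∉ billable.
(4) with #468 ∈ draft: #468 ∈ reviewed.

draft = {#151, #468}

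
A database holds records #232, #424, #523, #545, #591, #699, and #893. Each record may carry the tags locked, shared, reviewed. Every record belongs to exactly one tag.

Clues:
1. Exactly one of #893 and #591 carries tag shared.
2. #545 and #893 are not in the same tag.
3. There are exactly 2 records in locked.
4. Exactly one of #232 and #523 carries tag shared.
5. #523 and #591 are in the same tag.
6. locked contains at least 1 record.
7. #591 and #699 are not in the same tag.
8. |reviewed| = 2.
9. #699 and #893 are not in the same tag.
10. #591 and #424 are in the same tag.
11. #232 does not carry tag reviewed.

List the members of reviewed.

reviewed = {#545, #699}

From (11): #232 ∉ reviewed.
Suppose #424 ∈ reviewed: no assignment then satisfies all the clues, so #424 ∉ reviewed.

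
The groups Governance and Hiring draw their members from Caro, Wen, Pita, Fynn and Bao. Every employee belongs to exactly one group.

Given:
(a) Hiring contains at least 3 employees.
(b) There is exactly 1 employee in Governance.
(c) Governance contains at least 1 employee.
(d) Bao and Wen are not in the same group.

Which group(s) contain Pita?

Pita: Hiring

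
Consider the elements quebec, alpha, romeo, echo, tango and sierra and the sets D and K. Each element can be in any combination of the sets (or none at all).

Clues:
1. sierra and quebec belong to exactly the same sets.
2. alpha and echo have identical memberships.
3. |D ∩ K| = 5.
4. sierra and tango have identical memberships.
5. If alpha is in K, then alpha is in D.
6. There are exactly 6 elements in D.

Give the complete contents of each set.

D = {alpha, echo, quebec, romeo, sierra, tango}; K = {alpha, echo, quebec, sierra, tango}

(6): only 6 candidates remain for D, so all are in.
Suppose quebec ∉ K: no assignment then satisfies all the clues, so quebec ∈ K.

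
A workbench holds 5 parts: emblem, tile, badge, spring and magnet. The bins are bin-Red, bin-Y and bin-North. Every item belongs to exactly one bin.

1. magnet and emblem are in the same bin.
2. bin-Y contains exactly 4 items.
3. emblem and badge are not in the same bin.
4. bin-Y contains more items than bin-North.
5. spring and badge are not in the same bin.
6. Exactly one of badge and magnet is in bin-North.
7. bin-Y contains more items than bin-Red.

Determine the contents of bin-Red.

bin-Red = {}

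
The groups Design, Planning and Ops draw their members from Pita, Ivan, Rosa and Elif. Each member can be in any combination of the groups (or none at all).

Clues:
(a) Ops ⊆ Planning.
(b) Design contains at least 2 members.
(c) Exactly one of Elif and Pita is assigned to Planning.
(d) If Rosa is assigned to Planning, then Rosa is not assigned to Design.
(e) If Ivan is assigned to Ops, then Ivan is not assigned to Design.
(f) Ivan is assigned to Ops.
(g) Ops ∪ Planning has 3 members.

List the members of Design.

Design = {Elif, Pita}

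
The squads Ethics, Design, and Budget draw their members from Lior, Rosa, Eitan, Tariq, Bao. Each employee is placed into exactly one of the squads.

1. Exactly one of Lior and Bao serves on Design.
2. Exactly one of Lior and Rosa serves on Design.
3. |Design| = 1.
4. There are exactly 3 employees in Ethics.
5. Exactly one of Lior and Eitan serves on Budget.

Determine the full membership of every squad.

Ethics = {Bao, Rosa, Tariq}; Design = {Lior}; Budget = {Eitan}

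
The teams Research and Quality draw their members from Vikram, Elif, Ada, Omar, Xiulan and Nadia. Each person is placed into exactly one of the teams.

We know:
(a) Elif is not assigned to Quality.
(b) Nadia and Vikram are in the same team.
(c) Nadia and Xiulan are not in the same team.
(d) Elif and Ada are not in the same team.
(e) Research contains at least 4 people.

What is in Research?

Research = {Elif, Nadia, Omar, Vikram}

From (a): Elif ∉ Quality.
Only one team left: Elif ∈ Research.
(d): Ada ∉ Research.
Only one team left: Ada ∈ Quality.
Suppose Vikram ∉ Research: no assignment then satisfies all the clues, so Vikram ∈ Research.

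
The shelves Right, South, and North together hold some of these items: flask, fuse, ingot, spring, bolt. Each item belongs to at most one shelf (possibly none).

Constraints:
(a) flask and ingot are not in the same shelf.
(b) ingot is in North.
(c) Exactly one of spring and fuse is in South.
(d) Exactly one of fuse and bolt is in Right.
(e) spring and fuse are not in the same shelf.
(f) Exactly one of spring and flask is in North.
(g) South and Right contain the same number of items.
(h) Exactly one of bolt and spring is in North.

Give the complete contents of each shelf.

From (b): ingot ∈ North.
(a): flask ∉ North.
(f) (exactly one): spring ∈ North.
(h) (exactly one): bolt ∉ North.
(c) (exactly one): fuse ∈ South.
(d) (exactly one): bolt ∈ Right.
Suppose flask ∈ Right: no assignment then satisfies all the clues, so flask ∉ Right.

Right = {bolt}; South = {fuse}; North = {ingot, spring}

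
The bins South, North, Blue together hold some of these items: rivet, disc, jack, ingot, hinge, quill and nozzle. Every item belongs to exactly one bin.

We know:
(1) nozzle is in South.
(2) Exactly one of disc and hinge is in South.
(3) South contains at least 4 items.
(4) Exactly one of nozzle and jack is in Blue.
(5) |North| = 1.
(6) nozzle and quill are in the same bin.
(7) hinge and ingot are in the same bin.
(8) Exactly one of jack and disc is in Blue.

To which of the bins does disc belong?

disc: North

From (1): nozzle ∈ South.
(4) (exactly one): jack ∈ Blue.
(6): quill matches nozzle: quill ∈ South.
(8) (exactly one): disc ∉ Blue.
Suppose disc ∈ South: no assignment then satisfies all the clues, so disc ∉ South.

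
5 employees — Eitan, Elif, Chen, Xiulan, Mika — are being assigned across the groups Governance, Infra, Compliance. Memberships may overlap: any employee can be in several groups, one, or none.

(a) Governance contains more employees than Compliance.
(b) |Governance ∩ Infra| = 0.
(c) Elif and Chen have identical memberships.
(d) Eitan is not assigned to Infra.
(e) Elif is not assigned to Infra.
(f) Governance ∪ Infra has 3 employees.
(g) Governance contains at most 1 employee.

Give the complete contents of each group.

Governance = {Eitan}; Infra = {Mika, Xiulan}; Compliance = {}

From (d): Eitan ∉ Infra.
From (e): Elif ∉ Infra.
(c): Chen matches Elif: Chen ∉ Infra.
Suppose Eitan ∉ Governance: no assignment then satisfies all the clues, so Eitan ∈ Governance.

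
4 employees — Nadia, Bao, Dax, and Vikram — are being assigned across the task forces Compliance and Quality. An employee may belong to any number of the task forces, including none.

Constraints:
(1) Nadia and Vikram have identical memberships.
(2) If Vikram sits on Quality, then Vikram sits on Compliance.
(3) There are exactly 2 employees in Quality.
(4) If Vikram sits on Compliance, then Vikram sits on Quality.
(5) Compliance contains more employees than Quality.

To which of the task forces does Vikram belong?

Vikram: Compliance, Quality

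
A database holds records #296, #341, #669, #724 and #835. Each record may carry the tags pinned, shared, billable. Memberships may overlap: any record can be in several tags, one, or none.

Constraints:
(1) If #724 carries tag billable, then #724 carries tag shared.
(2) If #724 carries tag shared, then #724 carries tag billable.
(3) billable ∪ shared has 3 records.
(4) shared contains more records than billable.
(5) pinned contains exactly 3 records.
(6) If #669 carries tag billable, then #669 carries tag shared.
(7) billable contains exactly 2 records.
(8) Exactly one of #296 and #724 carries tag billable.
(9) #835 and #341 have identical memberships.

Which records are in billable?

billable = {#669, #724}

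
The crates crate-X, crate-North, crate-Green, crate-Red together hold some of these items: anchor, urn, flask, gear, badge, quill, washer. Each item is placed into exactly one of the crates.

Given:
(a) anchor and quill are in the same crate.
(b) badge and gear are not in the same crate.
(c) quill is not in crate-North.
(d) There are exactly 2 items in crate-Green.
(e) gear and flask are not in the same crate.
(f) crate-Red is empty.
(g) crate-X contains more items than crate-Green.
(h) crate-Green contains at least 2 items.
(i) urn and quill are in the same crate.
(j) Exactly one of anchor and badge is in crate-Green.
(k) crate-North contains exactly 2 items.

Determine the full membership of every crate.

From (c): quill ∉ crate-North.
(a): anchor matches quill: anchor ∉ crate-North.
(f): crate-Red already has 0, so the rest are out.
(i): urn matches quill: urn ∉ crate-North.
Suppose anchor ∉ crate-X: no assignment then satisfies all the clues, so anchor ∈ crate-X.

crate-X = {anchor, quill, urn}; crate-North = {gear, washer}; crate-Green = {badge, flask}; crate-Red = {}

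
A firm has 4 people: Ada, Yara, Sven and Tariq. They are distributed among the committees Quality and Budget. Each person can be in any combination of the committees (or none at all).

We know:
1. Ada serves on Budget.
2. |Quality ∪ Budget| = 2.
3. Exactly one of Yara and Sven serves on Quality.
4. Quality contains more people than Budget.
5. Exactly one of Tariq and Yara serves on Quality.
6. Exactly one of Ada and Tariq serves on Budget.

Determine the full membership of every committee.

From (1): Ada ∈ Budget.
(6) (exactly one): Tariq ∉ Budget.
Suppose Ada ∉ Quality: no assignment then satisfies all the clues, so Ada ∈ Quality.

Quality = {Ada, Yara}; Budget = {Ada}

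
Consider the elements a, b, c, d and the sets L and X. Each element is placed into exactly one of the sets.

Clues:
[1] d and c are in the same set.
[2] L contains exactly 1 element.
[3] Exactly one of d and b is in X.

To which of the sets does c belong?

c: X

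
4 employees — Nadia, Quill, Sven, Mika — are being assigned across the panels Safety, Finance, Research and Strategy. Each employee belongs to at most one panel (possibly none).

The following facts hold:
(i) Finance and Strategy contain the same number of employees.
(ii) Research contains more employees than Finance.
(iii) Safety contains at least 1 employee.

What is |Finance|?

0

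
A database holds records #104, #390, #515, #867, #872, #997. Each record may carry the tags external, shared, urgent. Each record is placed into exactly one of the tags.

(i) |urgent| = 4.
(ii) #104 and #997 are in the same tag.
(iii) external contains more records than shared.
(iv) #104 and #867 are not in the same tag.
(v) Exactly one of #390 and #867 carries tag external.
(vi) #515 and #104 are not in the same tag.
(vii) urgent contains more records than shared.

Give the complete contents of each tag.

external = {#515, #867}; shared = {}; urgent = {#104, #390, #872, #997}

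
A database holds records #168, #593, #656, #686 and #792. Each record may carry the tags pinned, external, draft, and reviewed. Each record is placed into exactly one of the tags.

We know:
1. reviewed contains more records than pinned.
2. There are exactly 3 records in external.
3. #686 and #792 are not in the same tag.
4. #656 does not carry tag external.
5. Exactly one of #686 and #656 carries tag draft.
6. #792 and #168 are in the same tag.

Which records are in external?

external = {#168, #593, #792}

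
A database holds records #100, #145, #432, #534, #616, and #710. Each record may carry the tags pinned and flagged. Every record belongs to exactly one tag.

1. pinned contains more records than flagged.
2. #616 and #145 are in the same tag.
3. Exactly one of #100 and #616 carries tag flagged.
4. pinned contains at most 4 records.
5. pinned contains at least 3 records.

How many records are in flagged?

2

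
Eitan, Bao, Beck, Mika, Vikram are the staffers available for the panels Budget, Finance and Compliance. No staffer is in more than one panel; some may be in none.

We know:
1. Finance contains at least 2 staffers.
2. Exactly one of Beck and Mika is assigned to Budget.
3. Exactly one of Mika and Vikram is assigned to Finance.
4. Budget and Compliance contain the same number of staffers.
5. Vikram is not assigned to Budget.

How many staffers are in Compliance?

1

From (5): Vikram ∉ Budget.
Suppose Eitan ∈ Budget: no assignment then satisfies all the clues, so Eitan ∉ Budget.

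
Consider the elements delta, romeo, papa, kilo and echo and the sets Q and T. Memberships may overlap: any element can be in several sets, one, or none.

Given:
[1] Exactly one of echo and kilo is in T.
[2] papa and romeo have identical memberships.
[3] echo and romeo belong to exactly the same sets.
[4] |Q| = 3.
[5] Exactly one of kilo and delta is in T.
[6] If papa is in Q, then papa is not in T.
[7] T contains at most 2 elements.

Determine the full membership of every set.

Q = {echo, papa, romeo}; T = {kilo}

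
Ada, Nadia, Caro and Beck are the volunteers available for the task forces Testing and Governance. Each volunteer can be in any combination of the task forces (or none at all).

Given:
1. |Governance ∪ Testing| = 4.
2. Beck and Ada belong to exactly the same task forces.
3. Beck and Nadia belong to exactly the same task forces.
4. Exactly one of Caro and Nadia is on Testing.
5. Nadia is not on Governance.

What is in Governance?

Governance = {Caro}

From (5): Nadia ∉ Governance.
(3): Beck matches Nadia: Beck ∉ Governance.
(2): Ada matches Beck: Ada ∉ Governance.
Suppose Caro ∉ Governance: no assignment then satisfies all the clues, so Caro ∈ Governance.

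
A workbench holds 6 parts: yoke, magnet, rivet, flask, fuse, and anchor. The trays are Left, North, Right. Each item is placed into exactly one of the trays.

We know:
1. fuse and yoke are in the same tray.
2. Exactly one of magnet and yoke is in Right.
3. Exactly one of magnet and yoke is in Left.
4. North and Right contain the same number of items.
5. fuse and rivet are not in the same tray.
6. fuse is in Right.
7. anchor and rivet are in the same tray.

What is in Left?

Left = {flask, magnet}

From (6): fuse ∈ Right.
(1): yoke matches fuse: yoke ∉ Left.
(1): yoke matches fuse: yoke ∉ North.
(1): yoke matches fuse: yoke ∈ Right.
(2) (exactly one): magnet ∉ Right.
(3) (exactly one): magnet ∈ Left.
(5): rivet ∉ Right.
(7): anchor matches rivet: anchor ∉ Right.
Suppose rivet ∈ Left: no assignment then satisfies all the clues, so rivet ∉ Left.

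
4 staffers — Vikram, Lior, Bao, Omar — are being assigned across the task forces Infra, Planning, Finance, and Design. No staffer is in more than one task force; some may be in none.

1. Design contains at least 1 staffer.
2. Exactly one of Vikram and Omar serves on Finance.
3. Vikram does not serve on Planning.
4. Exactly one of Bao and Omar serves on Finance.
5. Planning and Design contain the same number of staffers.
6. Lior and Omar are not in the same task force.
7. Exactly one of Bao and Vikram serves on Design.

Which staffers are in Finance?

Finance = {Omar}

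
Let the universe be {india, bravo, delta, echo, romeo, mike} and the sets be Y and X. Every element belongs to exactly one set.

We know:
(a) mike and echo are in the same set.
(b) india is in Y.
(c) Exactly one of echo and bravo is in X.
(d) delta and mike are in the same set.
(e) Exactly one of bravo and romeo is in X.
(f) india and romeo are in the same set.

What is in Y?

Y = {delta, echo, india, mike, romeo}

From (b): india ∈ Y.
(f): romeo matches india: romeo ∈ Y.
(e) (exactly one): bravo ∈ X.
(c) (exactly one): echo ∉ X.
Only one set left: echo ∈ Y.
(a): mike matches echo: mike ∈ Y.
(d): delta matches mike: delta ∈ Y.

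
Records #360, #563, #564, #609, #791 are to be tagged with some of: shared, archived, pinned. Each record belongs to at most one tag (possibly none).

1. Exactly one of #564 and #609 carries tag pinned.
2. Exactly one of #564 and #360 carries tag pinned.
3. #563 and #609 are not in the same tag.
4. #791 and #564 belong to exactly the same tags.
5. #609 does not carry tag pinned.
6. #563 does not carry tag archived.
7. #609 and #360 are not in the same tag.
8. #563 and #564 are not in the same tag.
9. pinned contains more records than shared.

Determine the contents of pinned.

pinned = {#564, #791}

From (5): #609 ∉ pinned.
From (6): #563 ∉ archived.
(1) (exactly one): #564 ∈ pinned.
(2) (exactly one): #360 ∉ pinned.
(4): #791 matches #564: #791 ∉ shared.
(4): #791 matches #564: #791 ∉ archived.
(4): #791 matches #564: #791 ∈ pinned.
(8): #563 ∉ pinned.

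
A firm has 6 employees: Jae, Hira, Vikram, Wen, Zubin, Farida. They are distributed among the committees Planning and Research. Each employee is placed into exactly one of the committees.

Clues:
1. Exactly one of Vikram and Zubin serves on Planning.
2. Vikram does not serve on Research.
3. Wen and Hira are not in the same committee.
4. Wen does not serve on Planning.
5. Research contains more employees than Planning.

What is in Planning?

Planning = {Hira, Vikram}

From (2): Vikram ∉ Research.
From (4): Wen ∉ Planning.
Only one committee left: Vikram ∈ Planning.
Only one committee left: Wen ∈ Research.
(1) (exactly one): Zubin ∉ Planning.
(3): Hira ∉ Research.
Only one committee left: Hira ∈ Planning.
Only one committee left: Zubin ∈ Research.
Suppose Jae ∈ Planning: no assignment then satisfies all the clues, so Jae ∉ Planning.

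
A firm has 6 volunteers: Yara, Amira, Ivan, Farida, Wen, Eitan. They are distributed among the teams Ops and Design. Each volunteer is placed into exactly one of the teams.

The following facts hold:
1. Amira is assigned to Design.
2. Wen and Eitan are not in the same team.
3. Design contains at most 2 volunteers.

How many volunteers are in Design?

2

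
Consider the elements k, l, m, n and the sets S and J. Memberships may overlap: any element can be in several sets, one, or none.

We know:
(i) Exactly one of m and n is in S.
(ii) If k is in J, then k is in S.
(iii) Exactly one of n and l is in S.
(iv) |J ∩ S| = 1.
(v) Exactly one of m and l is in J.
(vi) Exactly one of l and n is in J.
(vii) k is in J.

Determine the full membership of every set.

S = {k, n}; J = {k, l}

From (vii): k ∈ J.
(ii): k ∈ S.
Suppose l ∈ S: no assignment then satisfies all the clues, so l ∉ S.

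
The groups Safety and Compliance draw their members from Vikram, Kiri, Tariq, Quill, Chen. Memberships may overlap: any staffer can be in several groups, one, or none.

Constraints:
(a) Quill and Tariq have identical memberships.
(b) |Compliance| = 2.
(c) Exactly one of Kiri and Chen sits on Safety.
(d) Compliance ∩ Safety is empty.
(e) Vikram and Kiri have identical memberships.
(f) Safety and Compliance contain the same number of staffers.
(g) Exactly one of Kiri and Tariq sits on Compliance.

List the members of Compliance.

Compliance = {Quill, Tariq}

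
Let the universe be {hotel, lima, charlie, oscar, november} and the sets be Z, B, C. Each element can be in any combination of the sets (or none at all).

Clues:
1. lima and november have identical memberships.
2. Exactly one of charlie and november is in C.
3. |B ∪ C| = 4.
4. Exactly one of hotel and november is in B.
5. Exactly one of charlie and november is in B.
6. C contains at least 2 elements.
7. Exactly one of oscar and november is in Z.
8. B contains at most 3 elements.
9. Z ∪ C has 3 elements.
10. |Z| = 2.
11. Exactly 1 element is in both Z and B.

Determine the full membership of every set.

Z = {hotel, oscar}; B = {lima, november, oscar}; C = {charlie, oscar}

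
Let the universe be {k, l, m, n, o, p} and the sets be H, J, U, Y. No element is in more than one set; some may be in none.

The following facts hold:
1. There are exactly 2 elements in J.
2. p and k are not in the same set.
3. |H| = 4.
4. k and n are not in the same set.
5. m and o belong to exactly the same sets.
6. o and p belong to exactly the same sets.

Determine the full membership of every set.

H = {m, n, o, p}; J = {k, l}; U = {}; Y = {}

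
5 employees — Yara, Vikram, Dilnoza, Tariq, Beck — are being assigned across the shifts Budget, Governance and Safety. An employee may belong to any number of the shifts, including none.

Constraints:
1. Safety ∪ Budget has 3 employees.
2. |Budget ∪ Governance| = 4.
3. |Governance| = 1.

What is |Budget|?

3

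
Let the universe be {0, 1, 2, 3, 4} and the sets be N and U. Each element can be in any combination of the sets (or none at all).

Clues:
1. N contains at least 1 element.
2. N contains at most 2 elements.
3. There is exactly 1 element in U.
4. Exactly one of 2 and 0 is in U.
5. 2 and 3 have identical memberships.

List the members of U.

U = {0}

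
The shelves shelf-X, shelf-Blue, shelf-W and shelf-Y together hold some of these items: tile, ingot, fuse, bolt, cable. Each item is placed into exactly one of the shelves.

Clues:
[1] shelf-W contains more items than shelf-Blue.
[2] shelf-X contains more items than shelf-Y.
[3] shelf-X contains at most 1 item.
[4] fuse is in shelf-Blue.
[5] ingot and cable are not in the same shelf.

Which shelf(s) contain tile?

tile: shelf-W

From (4): fuse ∈ shelf-Blue.
Suppose tile ∈ shelf-X: no assignment then satisfies all the clues, so tile ∉ shelf-X.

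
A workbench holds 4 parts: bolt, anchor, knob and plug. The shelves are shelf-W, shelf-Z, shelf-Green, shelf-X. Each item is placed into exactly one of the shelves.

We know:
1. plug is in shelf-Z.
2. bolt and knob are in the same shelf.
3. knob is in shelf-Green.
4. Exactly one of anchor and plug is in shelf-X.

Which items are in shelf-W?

From (1): plug ∈ shelf-Z.
From (3): knob ∈ shelf-Green.
(2): bolt matches knob: bolt ∉ shelf-W.
(2): bolt matches knob: bolt ∉ shelf-Z.
(2): bolt matches knob: bolt ∈ shelf-Green.
(4) (exactly one): anchor ∈ shelf-X.

shelf-W = {}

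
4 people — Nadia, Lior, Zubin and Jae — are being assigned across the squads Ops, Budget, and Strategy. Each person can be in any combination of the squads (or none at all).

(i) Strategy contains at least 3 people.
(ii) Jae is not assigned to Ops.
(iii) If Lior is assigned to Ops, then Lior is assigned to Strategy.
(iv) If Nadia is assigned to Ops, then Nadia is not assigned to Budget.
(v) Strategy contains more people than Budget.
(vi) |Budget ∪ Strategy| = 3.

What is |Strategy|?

3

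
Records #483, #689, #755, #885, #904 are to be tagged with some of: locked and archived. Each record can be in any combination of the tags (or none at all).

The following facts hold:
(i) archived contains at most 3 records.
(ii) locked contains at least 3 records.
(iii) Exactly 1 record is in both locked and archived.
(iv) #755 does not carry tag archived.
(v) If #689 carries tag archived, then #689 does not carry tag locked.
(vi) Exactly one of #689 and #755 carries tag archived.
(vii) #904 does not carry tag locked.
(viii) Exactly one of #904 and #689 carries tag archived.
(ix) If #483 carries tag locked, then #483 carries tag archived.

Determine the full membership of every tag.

From (iv): #755 ∉ archived.
From (vii): #904 ∉ locked.
(vi) (exactly one): #689 ∈ archived.
(viii) (exactly one): #904 ∉ archived.
(v): #689 ∉ locked.
(ii): only 3 candidates remain for locked, so all are in.
(ix): #483 ∈ archived.
Suppose #885 ∈ archived: no assignment then satisfies all the clues, so #885 ∉ archived.

locked = {#483, #755, #885}; archived = {#483, #689}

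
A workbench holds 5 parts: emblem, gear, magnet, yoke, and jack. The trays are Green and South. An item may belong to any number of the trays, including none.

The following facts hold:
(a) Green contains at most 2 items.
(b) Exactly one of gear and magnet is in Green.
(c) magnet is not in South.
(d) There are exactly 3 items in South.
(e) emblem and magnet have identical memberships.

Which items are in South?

South = {gear, jack, yoke}

From (c): magnet ∉ South.
(e): emblem matches magnet: emblem ∉ South.
(d): only 3 candidates remain for South, so all are in.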